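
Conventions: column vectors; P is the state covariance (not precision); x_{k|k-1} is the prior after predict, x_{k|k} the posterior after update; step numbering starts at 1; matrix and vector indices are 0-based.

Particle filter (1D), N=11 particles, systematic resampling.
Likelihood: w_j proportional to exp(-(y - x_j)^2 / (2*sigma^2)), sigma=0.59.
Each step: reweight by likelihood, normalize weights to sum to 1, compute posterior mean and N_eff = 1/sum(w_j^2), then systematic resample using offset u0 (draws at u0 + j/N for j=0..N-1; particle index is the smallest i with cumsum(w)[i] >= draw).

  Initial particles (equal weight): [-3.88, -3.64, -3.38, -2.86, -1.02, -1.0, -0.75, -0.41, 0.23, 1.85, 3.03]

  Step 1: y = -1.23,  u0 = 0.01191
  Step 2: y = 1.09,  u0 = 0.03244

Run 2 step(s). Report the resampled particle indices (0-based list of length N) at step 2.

step 1: w=[0.0000, 0.0001, 0.0004, 0.0073, 0.3093, 0.3054, 0.2367, 0.1254, 0.0154, 0.0000, 0.0000]  mean=-0.8688  Neff=3.8319  idx=[4, 4, 4, 4, 5, 5, 5, 6, 6, 6, 7]
step 2: w=[0.0223, 0.0223, 0.0223, 0.0223, 0.0251, 0.0251, 0.0251, 0.1030, 0.1030, 0.1030, 0.5265]  mean=-0.6139  Neff=3.1961  idx=[1, 5, 7, 8, 9, 10, 10, 10, 10, 10, 10]

resampled_idx = [1, 5, 7, 8, 9, 10, 10, 10, 10, 10, 10]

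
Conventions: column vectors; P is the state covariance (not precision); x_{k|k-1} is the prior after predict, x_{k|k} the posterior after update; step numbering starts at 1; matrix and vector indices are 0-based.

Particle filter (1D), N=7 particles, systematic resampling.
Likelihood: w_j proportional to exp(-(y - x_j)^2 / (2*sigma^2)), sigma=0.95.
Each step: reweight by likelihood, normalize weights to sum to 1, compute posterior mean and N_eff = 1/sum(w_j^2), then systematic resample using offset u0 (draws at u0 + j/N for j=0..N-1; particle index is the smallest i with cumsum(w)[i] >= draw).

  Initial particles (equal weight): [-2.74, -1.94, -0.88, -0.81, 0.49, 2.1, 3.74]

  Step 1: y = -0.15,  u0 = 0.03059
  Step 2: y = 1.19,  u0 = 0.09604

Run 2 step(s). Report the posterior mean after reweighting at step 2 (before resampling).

post_mean = 0.2059

step 1: w=[0.0094, 0.0656, 0.2883, 0.3043, 0.3087, 0.0234, 0.0001]  mean=-0.4526  Neff=3.6230  idx=[1, 2, 2, 3, 3, 4, 4]
step 2: w=[0.0023, 0.0482, 0.0482, 0.0564, 0.0564, 0.3943, 0.3943]  mean=0.2059  Neff=3.1061  idx=[2, 5, 5, 5, 6, 6, 6]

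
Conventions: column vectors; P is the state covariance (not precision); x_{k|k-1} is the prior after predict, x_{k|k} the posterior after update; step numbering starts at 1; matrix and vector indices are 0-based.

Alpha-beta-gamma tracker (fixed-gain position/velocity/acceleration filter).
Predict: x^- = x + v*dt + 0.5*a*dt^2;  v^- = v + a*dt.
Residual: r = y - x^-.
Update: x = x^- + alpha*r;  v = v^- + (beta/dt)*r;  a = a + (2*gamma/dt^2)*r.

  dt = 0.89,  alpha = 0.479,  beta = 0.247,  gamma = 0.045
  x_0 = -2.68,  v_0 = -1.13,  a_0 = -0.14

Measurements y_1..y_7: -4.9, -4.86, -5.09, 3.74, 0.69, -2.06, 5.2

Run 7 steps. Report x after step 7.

step 1: x_pred=-3.7411  r=-1.1589  x^+=-4.2962  v^+=-1.5762  a^+=-0.2717
step 2: x_pred=-5.8067  r=0.9467  x^+=-5.3532  v^+=-1.5553  a^+=-0.1641
step 3: x_pred=-6.8024  r=1.7124  x^+=-5.9822  v^+=-1.2261  a^+=0.0305
step 4: x_pred=-7.0613  r=10.8013  x^+=-1.8875  v^+=1.7987  a^+=1.2577
step 5: x_pred=0.2115  r=0.4785  x^+=0.4407  v^+=3.0509  a^+=1.3121
step 6: x_pred=3.6756  r=-5.7356  x^+=0.9283  v^+=2.6268  a^+=0.6604
step 7: x_pred=3.5277  r=1.6723  x^+=4.3287  v^+=3.6787  a^+=0.8504

x_post = 4.3287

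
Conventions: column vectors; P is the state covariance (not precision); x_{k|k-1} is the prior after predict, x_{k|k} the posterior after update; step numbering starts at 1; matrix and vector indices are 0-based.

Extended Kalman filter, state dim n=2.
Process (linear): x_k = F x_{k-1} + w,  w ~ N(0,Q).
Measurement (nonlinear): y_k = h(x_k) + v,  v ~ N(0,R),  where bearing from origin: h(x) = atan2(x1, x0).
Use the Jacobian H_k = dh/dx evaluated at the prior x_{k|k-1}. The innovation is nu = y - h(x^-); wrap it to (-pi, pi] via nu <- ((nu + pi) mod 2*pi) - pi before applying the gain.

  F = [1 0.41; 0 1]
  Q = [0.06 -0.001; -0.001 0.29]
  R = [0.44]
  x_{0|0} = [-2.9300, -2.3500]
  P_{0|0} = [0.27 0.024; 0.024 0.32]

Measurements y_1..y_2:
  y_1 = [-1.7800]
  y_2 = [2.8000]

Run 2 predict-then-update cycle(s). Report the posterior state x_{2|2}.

x_post = [-4.8858, -2.3285]

step 1: x^-=[-3.8935, -2.3500]  P^-=[0.4035 0.1542; 0.1542 0.6100]  H_jac=[0.1136 -0.1883]  S=[0.4602]  K=[0.0365; -0.2114]  nu=[0.8186]  x^+=[-3.8636, -2.5231]  P^+=[0.4029 0.1578; 0.1578 0.5894]
step 2: x^-=[-4.8981, -2.5231]  P^-=[0.6913 0.3984; 0.3984 0.8794]  H_jac=[0.0831 -0.1613]  S=[0.4570]  K=[-0.0149; -0.2380]  nu=[-0.8173]  x^+=[-4.8858, -2.3285]  P^+=[0.6912 0.3968; 0.3968 0.8535]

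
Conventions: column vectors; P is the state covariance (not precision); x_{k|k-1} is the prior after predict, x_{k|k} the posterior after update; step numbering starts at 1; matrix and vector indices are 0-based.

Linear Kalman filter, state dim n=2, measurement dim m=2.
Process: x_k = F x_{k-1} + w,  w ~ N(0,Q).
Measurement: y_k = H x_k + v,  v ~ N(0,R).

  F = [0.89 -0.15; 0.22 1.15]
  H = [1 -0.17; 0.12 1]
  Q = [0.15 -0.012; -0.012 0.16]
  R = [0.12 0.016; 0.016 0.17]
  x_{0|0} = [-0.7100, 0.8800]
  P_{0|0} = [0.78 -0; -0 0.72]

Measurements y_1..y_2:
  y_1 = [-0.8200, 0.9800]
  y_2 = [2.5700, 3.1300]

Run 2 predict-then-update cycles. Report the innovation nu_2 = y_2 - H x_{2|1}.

step 1: x^-=[-0.7639, 0.8558]  P^-=[0.7840 0.0165; 0.0165 1.1500]  S=[0.9317 -0.0692; -0.0692 1.3352]  K=[0.8480 0.1268; -0.1285 0.8561]  nu=[0.0894, 0.2159]  x^+=[-0.6607, 1.0291]  P^+=[0.1076 0.0222; 0.0222 0.1408]
step 2: x^-=[-0.7424, 1.0381]  P^-=[0.2324 0.0068; 0.0068 0.3627]  S=[0.3606 -0.0111; -0.0111 0.5376]  K=[0.6438 0.0778; -0.1314 0.6733]  nu=[3.4889, 2.1810]  x^+=[1.6733, 2.0482]  P^+=[0.0808 0.0138; 0.0138 0.1107]

innov = [3.4889, 2.1810]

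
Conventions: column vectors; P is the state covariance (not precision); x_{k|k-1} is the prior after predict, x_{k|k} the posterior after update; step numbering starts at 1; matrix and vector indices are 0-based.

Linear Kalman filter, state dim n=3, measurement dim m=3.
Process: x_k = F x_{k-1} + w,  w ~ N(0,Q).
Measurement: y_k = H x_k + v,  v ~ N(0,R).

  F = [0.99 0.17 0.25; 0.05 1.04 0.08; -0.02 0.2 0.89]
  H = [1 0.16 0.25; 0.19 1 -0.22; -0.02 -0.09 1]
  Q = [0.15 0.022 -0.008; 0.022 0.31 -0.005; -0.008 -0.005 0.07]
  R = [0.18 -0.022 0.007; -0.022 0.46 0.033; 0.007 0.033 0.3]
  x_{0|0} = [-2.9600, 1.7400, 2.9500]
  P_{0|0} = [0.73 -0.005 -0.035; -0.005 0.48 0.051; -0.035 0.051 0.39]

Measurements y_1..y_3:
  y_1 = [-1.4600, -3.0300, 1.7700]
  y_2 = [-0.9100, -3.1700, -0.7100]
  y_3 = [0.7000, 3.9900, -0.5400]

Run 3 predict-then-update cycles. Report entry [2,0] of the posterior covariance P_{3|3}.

step 1: x^-=[-1.8971, 1.8976, 3.0327]  P^-=[0.8890 0.1564 0.0593; 0.1564 0.8412 0.1685; 0.0593 0.1685 0.4179]  S=[1.2098 0.4456 0.1491; 0.4456 1.3338 0.0395; 0.1491 0.0395 0.6929]  K=[0.7938 -0.0273 -0.1297; 0.0404 0.6091 0.0859; 0.0802 0.0224 0.5609]  nu=[-0.6247, -3.9000, -1.1299]  x^+=[-2.1401, -0.6002, 2.2614]  P^+=[0.1638 -0.0737 -0.0376; -0.0737 0.3121 0.0728; -0.0376 0.0728 0.1754]
step 2: x^-=[-1.6554, -0.5503, 1.9354]  P^-=[0.2933 0.0288 0.0057; 0.0288 0.6533 0.1400; 0.0057 0.1400 0.2493]  S=[0.5288 0.1833 0.0763; 0.1833 1.0848 0.0610; 0.0763 0.0610 0.5294]  K=[0.5845 -0.0171 -0.0874; 0.1155 0.5553 0.0716; 0.0956 0.0392 0.4286]  nu=[0.3496, -1.8794, -2.7281]  x^+=[-1.1804, -1.7489, 0.7259]  P^+=[0.1195 -0.0518 -0.0250; -0.0518 0.2794 0.0647; -0.0250 0.0647 0.1359]
step 3: x^-=[-1.2845, -1.8198, 0.3199]  P^-=[0.2594 0.0417 0.0104; 0.0417 0.6185 0.1231; 0.0104 0.1231 0.2132]  S=[0.4969 0.1821 0.0696; 0.1821 1.0590 0.0554; 0.0696 0.0554 0.4959]  K=[0.5538 -0.0076 -0.0739; 0.1397 0.5391 0.0544; 0.1001 0.0362 0.3891]  nu=[2.1956, 6.1242, -1.0494]  x^+=[-0.0378, 1.7314, 0.3533]  P^+=[0.1114 -0.0438 -0.0203; -0.0438 0.2678 0.0583; -0.0203 0.0583 0.1235]

P_post[2,0] = -0.0203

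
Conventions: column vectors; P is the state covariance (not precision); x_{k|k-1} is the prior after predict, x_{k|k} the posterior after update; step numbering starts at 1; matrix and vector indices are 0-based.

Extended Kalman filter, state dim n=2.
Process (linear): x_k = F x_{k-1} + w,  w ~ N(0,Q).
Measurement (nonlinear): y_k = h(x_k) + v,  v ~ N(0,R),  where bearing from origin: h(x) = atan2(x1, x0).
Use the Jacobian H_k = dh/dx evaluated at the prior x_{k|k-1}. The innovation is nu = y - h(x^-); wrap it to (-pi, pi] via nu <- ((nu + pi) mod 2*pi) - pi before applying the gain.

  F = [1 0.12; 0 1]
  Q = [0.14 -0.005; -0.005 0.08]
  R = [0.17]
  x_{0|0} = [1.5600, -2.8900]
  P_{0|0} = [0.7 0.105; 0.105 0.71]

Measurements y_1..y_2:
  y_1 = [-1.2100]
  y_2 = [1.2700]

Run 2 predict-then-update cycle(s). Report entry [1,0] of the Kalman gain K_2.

step 1: x^-=[1.2132, -2.8900]  P^-=[0.8754 0.1852; 0.1852 0.7900]  H_jac=[0.2942 0.1235]  S=[0.2713]  K=[1.0337; 0.5605]  nu=[-0.0367]  x^+=[1.1753, -2.9105]  P^+=[0.5856 0.0280; 0.0280 0.7048]
step 2: x^-=[0.8260, -2.9105]  P^-=[0.7425 0.1076; 0.1076 0.7848]  H_jac=[0.3180 0.0902]  S=[0.2576]  K=[0.9540; 0.4077]  nu=[2.5643]  x^+=[3.2724, -1.8651]  P^+=[0.5080 0.0074; 0.0074 0.7420]

K[1,0] = 0.4077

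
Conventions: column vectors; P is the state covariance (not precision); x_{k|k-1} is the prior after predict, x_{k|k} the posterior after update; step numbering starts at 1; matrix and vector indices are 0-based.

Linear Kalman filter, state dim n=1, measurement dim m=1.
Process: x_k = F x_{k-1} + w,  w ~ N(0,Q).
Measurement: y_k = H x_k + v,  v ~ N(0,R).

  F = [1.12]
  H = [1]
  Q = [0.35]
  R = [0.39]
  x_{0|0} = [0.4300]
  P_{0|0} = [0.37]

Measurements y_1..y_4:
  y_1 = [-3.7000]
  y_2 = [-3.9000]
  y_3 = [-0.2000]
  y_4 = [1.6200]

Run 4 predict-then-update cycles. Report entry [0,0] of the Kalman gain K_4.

K[0,0] = 0.6278

step 1: x^-=[0.4816]  P^-=[0.8141]  S=[1.2041]  K=[0.6761]  nu=[-4.1816]  x^+=[-2.3456]  P^+=[0.2637]
step 2: x^-=[-2.6271]  P^-=[0.6808]  S=[1.0708]  K=[0.6358]  nu=[-1.2729]  x^+=[-3.4364]  P^+=[0.2480]
step 3: x^-=[-3.8487]  P^-=[0.6610]  S=[1.0510]  K=[0.6289]  nu=[3.6487]  x^+=[-1.5539]  P^+=[0.2453]
step 4: x^-=[-1.7404]  P^-=[0.6577]  S=[1.0477]  K=[0.6278]  nu=[3.3604]  x^+=[0.3691]  P^+=[0.2448]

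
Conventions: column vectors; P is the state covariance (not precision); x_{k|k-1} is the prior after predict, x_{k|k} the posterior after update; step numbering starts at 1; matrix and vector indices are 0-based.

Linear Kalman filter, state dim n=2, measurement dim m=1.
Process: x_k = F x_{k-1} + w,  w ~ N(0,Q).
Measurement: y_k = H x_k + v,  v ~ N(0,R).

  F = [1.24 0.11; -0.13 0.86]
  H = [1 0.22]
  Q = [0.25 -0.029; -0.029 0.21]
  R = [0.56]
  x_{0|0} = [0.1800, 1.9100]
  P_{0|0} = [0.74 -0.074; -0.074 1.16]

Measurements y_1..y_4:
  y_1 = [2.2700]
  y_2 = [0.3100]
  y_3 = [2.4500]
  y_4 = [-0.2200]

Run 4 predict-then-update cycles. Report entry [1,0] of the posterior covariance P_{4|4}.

step 1: x^-=[0.4333, 1.6192]  P^-=[1.3817 -0.1164; -0.1164 1.0970]  S=[1.9435]  K=[0.6977; 0.0643]  nu=[1.4805]  x^+=[1.4663, 1.7144]  P^+=[0.4355 -0.2036; -0.2036 1.0890]
step 2: x^-=[2.0068, 1.2837]  P^-=[0.8773 -0.2104; -0.2104 1.0683]  S=[1.3964]  K=[0.5951; 0.0177]  nu=[-1.9792]  x^+=[0.8290, 1.2488]  P^+=[0.3828 -0.2250; -0.2250 1.0678]
step 3: x^-=[1.1653, 0.9662]  P^-=[0.7901 -0.2264; -0.2264 1.0566]  S=[1.3016]  K=[0.5687; 0.0046]  nu=[1.0722]  x^+=[1.7751, 0.9711]  P^+=[0.3691 -0.2299; -0.2299 1.0565]
step 4: x^-=[2.3079, 0.6044]  P^-=[0.7675 -0.2304; -0.2304 1.0490]  S=[1.2770]  K=[0.5614; 0.0003]  nu=[-2.6609]  x^+=[0.8141, 0.6036]  P^+=[0.3651 -0.2306; -0.2306 1.0490]

P_post[1,0] = -0.2306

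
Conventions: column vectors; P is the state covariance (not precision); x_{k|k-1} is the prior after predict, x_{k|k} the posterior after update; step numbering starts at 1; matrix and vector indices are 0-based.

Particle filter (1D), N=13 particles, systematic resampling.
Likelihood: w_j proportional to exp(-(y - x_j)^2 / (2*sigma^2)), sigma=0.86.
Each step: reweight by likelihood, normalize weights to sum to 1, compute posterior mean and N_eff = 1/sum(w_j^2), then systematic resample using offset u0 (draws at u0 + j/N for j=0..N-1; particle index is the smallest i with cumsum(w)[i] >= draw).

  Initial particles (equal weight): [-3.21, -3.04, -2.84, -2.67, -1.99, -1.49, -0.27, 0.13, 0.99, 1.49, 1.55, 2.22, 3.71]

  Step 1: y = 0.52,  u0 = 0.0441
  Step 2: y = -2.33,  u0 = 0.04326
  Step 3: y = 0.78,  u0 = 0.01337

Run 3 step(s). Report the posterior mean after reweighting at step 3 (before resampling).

post_mean = -0.1412

step 1: w=[0.0000, 0.0001, 0.0001, 0.0003, 0.0039, 0.0178, 0.1791, 0.2465, 0.2353, 0.1446, 0.1333, 0.0387, 0.0003]  mean=0.6902  Neff=5.2987  idx=[6, 6, 6, 7, 7, 7, 8, 8, 8, 9, 9, 10, 11]
step 2: w=[0.2553, 0.2553, 0.2553, 0.0752, 0.0752, 0.0752, 0.0026, 0.0026, 0.0026, 0.0002, 0.0002, 0.0002, 0.0000]  mean=-0.1687  Neff=4.7052  idx=[0, 0, 0, 1, 1, 1, 1, 2, 2, 2, 3, 4, 5]
step 3: w=[0.0678, 0.0678, 0.0678, 0.0678, 0.0678, 0.0678, 0.0678, 0.0678, 0.0678, 0.0678, 0.1074, 0.1074, 0.1074]  mean=-0.1412  Neff=12.4169  idx=[0, 1, 2, 3, 4, 5, 7, 8, 9, 10, 10, 11, 12]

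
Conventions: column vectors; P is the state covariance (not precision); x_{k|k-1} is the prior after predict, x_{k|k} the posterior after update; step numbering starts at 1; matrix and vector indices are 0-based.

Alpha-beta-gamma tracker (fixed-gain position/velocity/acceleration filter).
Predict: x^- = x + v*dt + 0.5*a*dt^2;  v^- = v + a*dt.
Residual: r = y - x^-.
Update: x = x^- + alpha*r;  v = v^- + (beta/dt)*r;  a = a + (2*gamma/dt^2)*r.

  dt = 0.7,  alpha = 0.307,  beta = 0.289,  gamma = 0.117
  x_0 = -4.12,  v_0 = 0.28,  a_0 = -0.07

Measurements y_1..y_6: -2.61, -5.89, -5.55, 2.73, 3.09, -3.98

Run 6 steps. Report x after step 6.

x_post = 1.7389

step 1: x_pred=-3.9411  r=1.3312  x^+=-3.5325  v^+=0.7806  a^+=0.5657
step 2: x_pred=-2.8475  r=-3.0425  x^+=-3.7815  v^+=-0.0796  a^+=-0.8873
step 3: x_pred=-4.0546  r=-1.4954  x^+=-4.5137  v^+=-1.3180  a^+=-1.6014
step 4: x_pred=-5.8287  r=8.5587  x^+=-3.2011  v^+=1.0945  a^+=2.4858
step 5: x_pred=-1.8260  r=4.9160  x^+=-0.3168  v^+=4.8642  a^+=4.8334
step 6: x_pred=4.2723  r=-8.2523  x^+=1.7389  v^+=4.8405  a^+=0.8925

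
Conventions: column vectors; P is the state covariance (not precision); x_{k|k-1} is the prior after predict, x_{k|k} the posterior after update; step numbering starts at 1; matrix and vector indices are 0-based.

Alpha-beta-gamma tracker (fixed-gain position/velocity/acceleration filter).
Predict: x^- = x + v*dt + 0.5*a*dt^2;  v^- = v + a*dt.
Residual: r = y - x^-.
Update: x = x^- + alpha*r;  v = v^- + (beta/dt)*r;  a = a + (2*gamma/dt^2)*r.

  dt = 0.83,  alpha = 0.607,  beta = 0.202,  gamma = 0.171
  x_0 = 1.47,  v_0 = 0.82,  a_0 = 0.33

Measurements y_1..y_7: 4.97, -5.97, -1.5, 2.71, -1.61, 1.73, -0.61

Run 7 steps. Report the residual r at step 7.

resid = -1.2023

step 1: x_pred=2.2643  r=2.7057  x^+=3.9066  v^+=1.7524  a^+=1.6732
step 2: x_pred=5.9375  r=-11.9075  x^+=-1.2904  v^+=0.2432  a^+=-4.2382
step 3: x_pred=-2.5483  r=1.0483  x^+=-1.9120  v^+=-3.0193  a^+=-3.7177
step 4: x_pred=-5.6986  r=8.4086  x^+=-0.5946  v^+=-4.0586  a^+=0.4567
step 5: x_pred=-3.8059  r=2.1959  x^+=-2.4730  v^+=-3.1451  a^+=1.5468
step 6: x_pred=-4.5507  r=6.2807  x^+=-0.7383  v^+=-0.3327  a^+=4.6648
step 7: x_pred=0.5923  r=-1.2023  x^+=-0.1375  v^+=3.2464  a^+=4.0679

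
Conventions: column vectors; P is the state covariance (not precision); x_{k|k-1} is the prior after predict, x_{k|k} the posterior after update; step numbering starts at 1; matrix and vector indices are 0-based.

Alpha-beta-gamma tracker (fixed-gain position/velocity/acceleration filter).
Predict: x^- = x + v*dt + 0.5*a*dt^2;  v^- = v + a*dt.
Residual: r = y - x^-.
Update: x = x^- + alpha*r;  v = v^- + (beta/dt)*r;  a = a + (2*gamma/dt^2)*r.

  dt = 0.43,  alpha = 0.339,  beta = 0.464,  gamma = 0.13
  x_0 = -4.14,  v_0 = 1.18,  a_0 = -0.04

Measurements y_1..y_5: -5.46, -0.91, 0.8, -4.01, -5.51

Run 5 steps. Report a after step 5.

step 1: x_pred=-3.6363  r=-1.8237  x^+=-4.2545  v^+=-0.8051  a^+=-2.6044
step 2: x_pred=-4.8415  r=3.9315  x^+=-3.5087  v^+=2.3174  a^+=2.9239
step 3: x_pred=-2.2419  r=3.0419  x^+=-1.2107  v^+=6.8571  a^+=7.2014
step 4: x_pred=2.4036  r=-6.4136  x^+=0.2294  v^+=3.0330  a^+=-1.8172
step 5: x_pred=1.3656  r=-6.8756  x^+=-0.9652  v^+=-5.1676  a^+=-11.4854

a_post = -11.4854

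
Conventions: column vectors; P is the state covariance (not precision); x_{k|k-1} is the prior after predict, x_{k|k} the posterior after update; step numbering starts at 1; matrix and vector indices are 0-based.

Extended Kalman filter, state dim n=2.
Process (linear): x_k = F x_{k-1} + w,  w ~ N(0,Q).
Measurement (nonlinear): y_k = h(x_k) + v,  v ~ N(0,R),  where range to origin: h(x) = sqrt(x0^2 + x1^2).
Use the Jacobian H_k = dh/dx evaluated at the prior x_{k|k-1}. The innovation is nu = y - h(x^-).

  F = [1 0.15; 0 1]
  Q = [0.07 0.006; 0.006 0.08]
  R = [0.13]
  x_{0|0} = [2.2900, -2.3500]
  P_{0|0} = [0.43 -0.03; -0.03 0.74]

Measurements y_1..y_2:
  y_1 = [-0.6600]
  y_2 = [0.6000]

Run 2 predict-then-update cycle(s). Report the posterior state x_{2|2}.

x_post = [0.5208, 0.3744]

step 1: x^-=[1.9375, -2.3500]  P^-=[0.5076 0.0870; 0.0870 0.8200]  H_jac=[0.6361 -0.7716]  S=[0.7382]  K=[0.3465; -0.7821]  nu=[-3.7057]  x^+=[0.6533, 0.5483]  P^+=[0.4190 0.2871; 0.2871 0.3685]
step 2: x^-=[0.7356, 0.5483]  P^-=[0.5834 0.3483; 0.3483 0.4485]  H_jac=[0.8018 0.5976]  S=[0.9990]  K=[0.6766; 0.5478]  nu=[-0.3174]  x^+=[0.5208, 0.3744]  P^+=[0.1261 -0.0220; -0.0220 0.1486]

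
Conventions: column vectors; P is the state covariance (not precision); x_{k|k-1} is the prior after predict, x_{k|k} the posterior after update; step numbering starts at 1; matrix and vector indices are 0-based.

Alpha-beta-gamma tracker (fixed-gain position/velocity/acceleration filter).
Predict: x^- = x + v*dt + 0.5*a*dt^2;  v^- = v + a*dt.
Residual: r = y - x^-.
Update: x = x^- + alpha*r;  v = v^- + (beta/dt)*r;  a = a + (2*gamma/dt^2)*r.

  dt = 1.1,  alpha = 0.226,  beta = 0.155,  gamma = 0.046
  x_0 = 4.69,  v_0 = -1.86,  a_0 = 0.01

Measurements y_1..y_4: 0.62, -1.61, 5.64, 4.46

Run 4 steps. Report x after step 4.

x_post = -1.1183

step 1: x_pred=2.6501  r=-2.0301  x^+=2.1913  v^+=-2.1351  a^+=-0.1444
step 2: x_pred=-0.2446  r=-1.3654  x^+=-0.5532  v^+=-2.4862  a^+=-0.2482
step 3: x_pred=-3.4382  r=9.0782  x^+=-1.3865  v^+=-1.4800  a^+=0.4421
step 4: x_pred=-2.7471  r=7.2071  x^+=-1.1183  v^+=0.0218  a^+=0.9901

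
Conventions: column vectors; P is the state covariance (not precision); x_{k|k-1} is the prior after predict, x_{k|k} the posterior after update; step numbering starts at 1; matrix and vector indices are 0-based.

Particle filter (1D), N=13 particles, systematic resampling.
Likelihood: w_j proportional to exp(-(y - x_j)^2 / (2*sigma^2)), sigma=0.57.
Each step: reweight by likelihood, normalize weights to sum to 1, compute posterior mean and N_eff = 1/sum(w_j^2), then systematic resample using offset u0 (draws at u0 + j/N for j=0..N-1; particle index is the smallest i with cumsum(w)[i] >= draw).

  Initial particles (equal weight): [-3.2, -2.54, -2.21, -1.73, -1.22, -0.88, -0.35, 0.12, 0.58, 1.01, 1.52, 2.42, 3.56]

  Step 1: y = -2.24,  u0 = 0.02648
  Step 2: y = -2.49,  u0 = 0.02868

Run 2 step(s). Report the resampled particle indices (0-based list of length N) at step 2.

step 1: w=[0.0795, 0.2859, 0.3279, 0.2200, 0.0662, 0.0191, 0.0013, 0.0001, 0.0000, 0.0000, 0.0000, 0.0000, 0.0000]  mean=-2.1839  Neff=4.0205  idx=[0, 1, 1, 1, 1, 2, 2, 2, 2, 3, 3, 3, 4]
step 2: w=[0.0495, 0.1070, 0.1070, 0.1070, 0.1070, 0.0952, 0.0952, 0.0952, 0.0952, 0.0442, 0.0442, 0.0442, 0.0090]  mean=-2.3278  Neff=11.0524  idx=[0, 1, 2, 2, 3, 4, 5, 5, 6, 7, 8, 9, 11]

resampled_idx = [0, 1, 2, 2, 3, 4, 5, 5, 6, 7, 8, 9, 11]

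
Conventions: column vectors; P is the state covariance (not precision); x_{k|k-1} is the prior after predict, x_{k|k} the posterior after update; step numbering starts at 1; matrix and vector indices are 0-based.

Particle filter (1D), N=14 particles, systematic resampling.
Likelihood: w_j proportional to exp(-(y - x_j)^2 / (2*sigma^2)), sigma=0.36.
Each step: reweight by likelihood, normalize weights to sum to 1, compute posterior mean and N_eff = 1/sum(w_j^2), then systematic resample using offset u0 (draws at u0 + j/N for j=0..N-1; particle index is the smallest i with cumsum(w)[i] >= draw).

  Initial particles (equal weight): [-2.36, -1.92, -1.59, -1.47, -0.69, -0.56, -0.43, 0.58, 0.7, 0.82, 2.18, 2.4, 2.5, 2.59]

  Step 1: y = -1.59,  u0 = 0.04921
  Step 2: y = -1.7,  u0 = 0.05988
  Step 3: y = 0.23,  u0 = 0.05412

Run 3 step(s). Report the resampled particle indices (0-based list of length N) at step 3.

resampled_idx = [5, 7, 9, 10, 10, 10, 11, 11, 12, 12, 12, 13, 13, 13]

step 1: w=[0.0366, 0.2371, 0.3609, 0.3414, 0.0159, 0.0060, 0.0020, 0.0000, 0.0000, 0.0000, 0.0000, 0.0000, 0.0000, 0.0000]  mean=-1.6327  Neff=3.2820  idx=[1, 1, 1, 1, 2, 2, 2, 2, 2, 3, 3, 3, 3, 4]
step 2: w=[0.0730, 0.0730, 0.0730, 0.0730, 0.0839, 0.0839, 0.0839, 0.0839, 0.0839, 0.0717, 0.0717, 0.0717, 0.0717, 0.0017]  mean=-1.6503  Neff=12.9737  idx=[0, 1, 2, 3, 4, 5, 6, 7, 8, 8, 9, 10, 11, 12]
step 3: w=[0.0002, 0.0002, 0.0002, 0.0002, 0.0378, 0.0378, 0.0378, 0.0378, 0.0378, 0.0378, 0.1930, 0.1930, 0.1930, 0.1930]  mean=-1.4977  Neff=6.3451  idx=[5, 7, 9, 10, 10, 10, 11, 11, 12, 12, 12, 13, 13, 13]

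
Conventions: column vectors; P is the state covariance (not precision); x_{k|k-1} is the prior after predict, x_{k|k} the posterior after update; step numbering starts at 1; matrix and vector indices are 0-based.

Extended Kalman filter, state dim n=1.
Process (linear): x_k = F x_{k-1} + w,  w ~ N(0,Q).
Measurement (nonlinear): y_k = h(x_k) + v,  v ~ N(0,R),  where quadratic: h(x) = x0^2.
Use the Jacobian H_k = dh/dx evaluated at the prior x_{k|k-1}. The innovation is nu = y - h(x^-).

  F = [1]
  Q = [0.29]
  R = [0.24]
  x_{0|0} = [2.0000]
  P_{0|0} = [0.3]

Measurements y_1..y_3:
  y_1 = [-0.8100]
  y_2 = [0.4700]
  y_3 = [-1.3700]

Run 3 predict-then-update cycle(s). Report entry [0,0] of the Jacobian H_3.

step 1: x^-=[2.0000]  P^-=[0.5900]  H_jac=[4.0000]  S=[9.6800]  K=[0.2438]  nu=[-4.8100]  x^+=[0.8273]  P^+=[0.0146]
step 2: x^-=[0.8273]  P^-=[0.3046]  H_jac=[1.6546]  S=[1.0740]  K=[0.4693]  nu=[-0.2144]  x^+=[0.7267]  P^+=[0.0681]
step 3: x^-=[0.7267]  P^-=[0.3581]  H_jac=[1.4533]  S=[0.9963]  K=[0.5223]  nu=[-1.8981]  x^+=[-0.2647]  P^+=[0.0863]

H_jac[0,0] = 1.4533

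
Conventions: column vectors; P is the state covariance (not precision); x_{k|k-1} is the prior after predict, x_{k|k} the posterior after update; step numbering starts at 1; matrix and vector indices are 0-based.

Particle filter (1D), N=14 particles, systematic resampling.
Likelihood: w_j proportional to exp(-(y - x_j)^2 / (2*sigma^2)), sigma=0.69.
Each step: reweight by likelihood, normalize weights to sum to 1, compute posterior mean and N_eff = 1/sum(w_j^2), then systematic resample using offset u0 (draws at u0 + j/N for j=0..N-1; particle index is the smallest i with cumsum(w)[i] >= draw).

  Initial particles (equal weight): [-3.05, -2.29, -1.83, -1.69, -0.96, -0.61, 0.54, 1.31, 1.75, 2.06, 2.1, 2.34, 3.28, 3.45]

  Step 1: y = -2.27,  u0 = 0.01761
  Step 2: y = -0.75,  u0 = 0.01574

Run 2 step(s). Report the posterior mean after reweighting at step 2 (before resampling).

step 1: w=[0.1616, 0.3060, 0.2498, 0.2150, 0.0505, 0.0169, 0.0001, 0.0000, 0.0000, 0.0000, 0.0000, 0.0000, 0.0000, 0.0000]  mean=-2.0730  Neff=4.3243  idx=[0, 0, 0, 1, 1, 1, 1, 2, 2, 2, 3, 3, 3, 4]
step 2: w=[0.0011, 0.0011, 0.0011, 0.0246, 0.0246, 0.0246, 0.0246, 0.0873, 0.0873, 0.0873, 0.1175, 0.1175, 0.1175, 0.2837]  mean=-1.5833  Neff=6.7937  idx=[3, 6, 7, 8, 9, 10, 10, 11, 11, 12, 13, 13, 13, 13]

post_mean = -1.5833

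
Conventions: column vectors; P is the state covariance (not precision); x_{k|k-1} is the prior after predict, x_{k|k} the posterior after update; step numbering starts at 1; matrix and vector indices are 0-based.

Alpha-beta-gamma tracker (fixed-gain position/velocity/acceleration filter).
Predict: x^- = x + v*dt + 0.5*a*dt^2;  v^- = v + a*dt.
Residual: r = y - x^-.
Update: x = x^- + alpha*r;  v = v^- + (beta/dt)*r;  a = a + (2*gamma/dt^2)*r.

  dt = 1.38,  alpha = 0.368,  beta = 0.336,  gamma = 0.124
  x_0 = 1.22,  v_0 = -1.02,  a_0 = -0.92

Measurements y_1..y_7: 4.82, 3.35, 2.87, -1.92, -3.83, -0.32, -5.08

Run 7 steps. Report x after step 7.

x_post = -4.9460

step 1: x_pred=-1.0636  r=5.8836  x^+=1.1015  v^+=-0.8571  a^+=-0.1538
step 2: x_pred=-0.2277  r=3.5777  x^+=1.0889  v^+=-0.1982  a^+=0.3121
step 3: x_pred=1.1125  r=1.7575  x^+=1.7593  v^+=0.6604  a^+=0.5410
step 4: x_pred=3.1857  r=-5.1057  x^+=1.3068  v^+=0.1638  a^+=-0.1239
step 5: x_pred=1.4148  r=-5.2448  x^+=-0.5153  v^+=-1.2842  a^+=-0.8069
step 6: x_pred=-3.0559  r=2.7359  x^+=-2.0491  v^+=-1.7317  a^+=-0.4506
step 7: x_pred=-4.8679  r=-0.2121  x^+=-4.9460  v^+=-2.4052  a^+=-0.4783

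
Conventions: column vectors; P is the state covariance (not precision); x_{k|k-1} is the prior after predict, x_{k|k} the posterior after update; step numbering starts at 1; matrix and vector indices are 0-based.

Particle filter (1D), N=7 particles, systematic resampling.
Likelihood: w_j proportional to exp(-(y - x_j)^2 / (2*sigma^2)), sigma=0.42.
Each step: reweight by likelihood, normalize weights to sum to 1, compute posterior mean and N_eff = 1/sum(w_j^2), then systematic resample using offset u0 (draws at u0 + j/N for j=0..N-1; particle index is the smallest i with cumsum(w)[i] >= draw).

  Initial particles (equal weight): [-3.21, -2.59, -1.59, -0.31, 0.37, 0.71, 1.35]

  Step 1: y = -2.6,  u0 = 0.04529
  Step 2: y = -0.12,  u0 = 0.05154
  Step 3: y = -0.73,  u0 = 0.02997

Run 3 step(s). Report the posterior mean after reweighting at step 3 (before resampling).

post_mean = -2.5900

step 1: w=[0.2482, 0.7123, 0.0395, 0.0000, 0.0000, 0.0000, 0.0000]  mean=-2.7043  Neff=1.7528  idx=[0, 0, 1, 1, 1, 1, 1]
step 2: w=[0.0000, 0.0000, 0.2000, 0.2000, 0.2000, 0.2000, 0.2000]  mean=-2.5900  Neff=5.0002  idx=[2, 2, 3, 4, 5, 5, 6]
step 3: w=[0.1429, 0.1429, 0.1429, 0.1429, 0.1429, 0.1429, 0.1429]  mean=-2.5900  Neff=7.0000  idx=[0, 1, 2, 3, 4, 5, 6]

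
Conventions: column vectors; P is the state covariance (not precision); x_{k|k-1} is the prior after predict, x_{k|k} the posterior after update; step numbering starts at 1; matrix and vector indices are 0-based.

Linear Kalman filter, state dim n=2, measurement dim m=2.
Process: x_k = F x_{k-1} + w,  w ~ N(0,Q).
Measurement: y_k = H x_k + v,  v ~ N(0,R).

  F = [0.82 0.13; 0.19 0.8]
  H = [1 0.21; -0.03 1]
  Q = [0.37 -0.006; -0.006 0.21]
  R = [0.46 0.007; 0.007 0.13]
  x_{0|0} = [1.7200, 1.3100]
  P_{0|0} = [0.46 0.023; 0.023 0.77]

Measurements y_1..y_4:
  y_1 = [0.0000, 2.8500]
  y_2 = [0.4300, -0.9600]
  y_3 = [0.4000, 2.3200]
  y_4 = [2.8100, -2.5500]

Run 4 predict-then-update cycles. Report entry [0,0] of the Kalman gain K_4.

step 1: x^-=[1.5807, 1.3748]  P^-=[0.6972 0.1614; 0.1614 0.7264]  S=[1.2570 0.2990; 0.2990 0.8473]  K=[0.5919 -0.0431; 0.0515 0.8334]  nu=[-1.8694, 1.5226]  x^+=[0.4087, 2.5474]  P^+=[0.2706 0.0067; 0.0067 0.1089]
step 2: x^-=[0.6663, 2.1156]  P^-=[0.5552 0.0520; 0.0520 0.2915]  S=[1.0499 0.1032; 0.1032 0.4189]  K=[0.5441 -0.0497; 0.0408 0.6821]  nu=[-0.6806, -3.0556]  x^+=[0.4479, 0.0035]  P^+=[0.2489 0.0048; 0.0048 0.0891]
step 3: x^-=[0.3677, 0.0879]  P^-=[0.5399 0.0453; 0.0453 0.2775]  S=[1.0312 0.0941; 0.0941 0.4052]  K=[0.5376 -0.0530; 0.0391 0.6723]  nu=[0.0138, 2.2431]  x^+=[0.2563, 1.5965]  P^+=[0.2461 0.0043; 0.0043 0.0878]
step 4: x^-=[0.4177, 1.3259]  P^-=[0.5378 0.0444; 0.0444 0.2764]  S=[1.0287 0.0930; 0.0930 0.4042]  K=[0.5368 -0.0536; 0.0388 0.6715]  nu=[2.1139, -3.8633]  x^+=[1.7596, -1.1864]  P^+=[0.2457 0.0042; 0.0042 0.0877]

K[0,0] = 0.5368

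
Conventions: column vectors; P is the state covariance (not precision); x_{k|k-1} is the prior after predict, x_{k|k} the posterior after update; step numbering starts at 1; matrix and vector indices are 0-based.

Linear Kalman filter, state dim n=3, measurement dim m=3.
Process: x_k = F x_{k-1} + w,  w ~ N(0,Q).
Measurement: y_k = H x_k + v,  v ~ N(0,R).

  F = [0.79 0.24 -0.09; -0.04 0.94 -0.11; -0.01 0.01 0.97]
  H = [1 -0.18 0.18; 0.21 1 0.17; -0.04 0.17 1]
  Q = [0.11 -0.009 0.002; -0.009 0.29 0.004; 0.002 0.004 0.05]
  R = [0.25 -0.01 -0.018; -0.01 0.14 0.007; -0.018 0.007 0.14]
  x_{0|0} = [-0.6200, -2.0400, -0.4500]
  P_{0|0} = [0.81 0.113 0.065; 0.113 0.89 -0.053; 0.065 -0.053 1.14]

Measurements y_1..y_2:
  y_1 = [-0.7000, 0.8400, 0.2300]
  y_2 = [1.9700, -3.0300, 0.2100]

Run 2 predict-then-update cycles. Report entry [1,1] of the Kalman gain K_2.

K[1,1] = 0.7320

step 1: x^-=[-0.9389, -1.8433, -0.4507]  P^-=[0.7119 0.2608 -0.0636; 0.2608 1.0945 -0.1608; -0.0636 -0.1608 1.1205]  S=[0.9273 0.1905 0.1288; 0.1905 1.3486 0.1981; 0.1288 0.1981 1.2401]  K=[0.6793 0.2215 -0.1444; -0.1246 0.8662 -0.1134; 0.0826 -0.1311 0.8959]  nu=[-0.0118, 2.9571, 0.9565]  x^+=[-0.4301, 0.6110, 0.0175]  P^+=[0.1726 -0.0092 -0.0224; -0.0092 0.1287 -0.0298; -0.0224 -0.0298 0.1272]
step 2: x^-=[-0.1947, 0.5897, 0.0273]  P^-=[0.2271 0.0143 -0.0343; 0.0143 0.4122 -0.0345; -0.0343 -0.0345 0.1696]  S=[0.4807 -0.0299 -0.0356; -0.0299 0.5589 0.0614; -0.0356 0.0614 0.3127]  K=[0.4549 0.1364 -0.1061; -0.0953 0.7320 -0.0428; 0.0405 -0.0812 0.5485]  nu=[2.2659, -3.5834, 0.0746]  x^+=[0.3394, -2.2524, 0.4512]  P^+=[0.1158 -0.0078 -0.0161; -0.0078 0.1078 -0.0178; -0.0161 -0.0178 0.0779]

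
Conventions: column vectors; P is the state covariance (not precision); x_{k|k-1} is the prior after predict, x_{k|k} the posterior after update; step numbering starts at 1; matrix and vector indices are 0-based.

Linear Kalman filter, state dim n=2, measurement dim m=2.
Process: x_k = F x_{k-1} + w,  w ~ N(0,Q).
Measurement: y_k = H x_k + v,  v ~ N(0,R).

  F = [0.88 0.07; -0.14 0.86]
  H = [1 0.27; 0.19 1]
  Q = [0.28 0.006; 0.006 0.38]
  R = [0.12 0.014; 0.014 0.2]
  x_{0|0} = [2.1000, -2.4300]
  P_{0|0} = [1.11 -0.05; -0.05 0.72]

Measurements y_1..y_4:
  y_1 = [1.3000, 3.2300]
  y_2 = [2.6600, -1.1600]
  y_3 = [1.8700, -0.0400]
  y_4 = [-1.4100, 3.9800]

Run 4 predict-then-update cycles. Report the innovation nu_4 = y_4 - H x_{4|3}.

innov = [-2.9448, 4.4025]

step 1: x^-=[1.6779, -2.3838]  P^-=[1.1370 -0.1248; -0.1248 0.9463]  S=[1.2586 0.3544; 0.3544 1.1399]  K=[0.9360 -0.2109; -0.1359 0.8516]  nu=[0.2657, 5.2950]  x^+=[0.8099, 2.0892]  P^+=[0.1236 -0.0526; -0.0526 0.1784]
step 2: x^-=[0.8589, 1.6834]  P^-=[0.3701 -0.0377; -0.0377 0.5270]  S=[0.5081 0.1869; 0.1869 0.7260]  K=[0.7642 -0.1519; -0.0637 0.7324]  nu=[1.3466, -3.0066]  x^+=[2.3446, -0.6044]  P^+=[0.1000 -0.0387; -0.0387 0.1529]
step 3: x^-=[2.0209, -0.8480]  P^-=[0.3534 -0.0260; -0.0260 0.5044]  S=[0.4962 0.1900; 0.1900 0.7073]  K=[0.7534 -0.1442; -0.0539 0.7206]  nu=[0.0781, 0.4241]  x^+=[2.0186, -0.5466]  P^+=[0.0984 -0.0370; -0.0370 0.1504]
step 4: x^-=[1.7381, -0.7527]  P^-=[0.3524 -0.0247; -0.0247 0.5021]  S=[0.4956 0.1905; 0.1905 0.7054]  K=[0.7526 -0.1434; -0.0529 0.7194]  nu=[-2.9448, 4.4025]  x^+=[-1.1096, 2.5701]  P^+=[0.0982 -0.0368; -0.0368 0.1501]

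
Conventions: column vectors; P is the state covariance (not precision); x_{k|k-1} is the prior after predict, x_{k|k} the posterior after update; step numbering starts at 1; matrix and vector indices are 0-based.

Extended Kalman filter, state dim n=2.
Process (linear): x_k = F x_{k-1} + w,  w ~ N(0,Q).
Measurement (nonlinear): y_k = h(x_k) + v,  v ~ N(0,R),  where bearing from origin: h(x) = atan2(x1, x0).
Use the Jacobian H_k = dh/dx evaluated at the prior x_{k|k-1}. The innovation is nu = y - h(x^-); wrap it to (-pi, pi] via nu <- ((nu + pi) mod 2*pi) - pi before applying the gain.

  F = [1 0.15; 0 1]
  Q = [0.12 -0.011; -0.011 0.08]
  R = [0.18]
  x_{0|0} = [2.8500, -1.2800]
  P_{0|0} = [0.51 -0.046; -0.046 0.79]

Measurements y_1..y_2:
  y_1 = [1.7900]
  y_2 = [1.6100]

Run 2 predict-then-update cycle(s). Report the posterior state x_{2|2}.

step 1: x^-=[2.6580, -1.2800]  P^-=[0.6340 0.0615; 0.0615 0.8700]  H_jac=[0.1471 0.3054]  S=[0.2804]  K=[0.3995; 0.9799]  nu=[2.2388]  x^+=[3.5525, 0.9138]  P^+=[0.5892 -0.0483; -0.0483 0.6008]
step 2: x^-=[3.6895, 0.9138]  P^-=[0.7083 0.0308; 0.0308 0.6808]  H_jac=[-0.0632 0.2554]  S=[0.2262]  K=[-0.1632; 0.7598]  nu=[1.3672]  x^+=[3.4664, 1.9526]  P^+=[0.7022 0.0589; 0.0589 0.5502]

x_post = [3.4664, 1.9526]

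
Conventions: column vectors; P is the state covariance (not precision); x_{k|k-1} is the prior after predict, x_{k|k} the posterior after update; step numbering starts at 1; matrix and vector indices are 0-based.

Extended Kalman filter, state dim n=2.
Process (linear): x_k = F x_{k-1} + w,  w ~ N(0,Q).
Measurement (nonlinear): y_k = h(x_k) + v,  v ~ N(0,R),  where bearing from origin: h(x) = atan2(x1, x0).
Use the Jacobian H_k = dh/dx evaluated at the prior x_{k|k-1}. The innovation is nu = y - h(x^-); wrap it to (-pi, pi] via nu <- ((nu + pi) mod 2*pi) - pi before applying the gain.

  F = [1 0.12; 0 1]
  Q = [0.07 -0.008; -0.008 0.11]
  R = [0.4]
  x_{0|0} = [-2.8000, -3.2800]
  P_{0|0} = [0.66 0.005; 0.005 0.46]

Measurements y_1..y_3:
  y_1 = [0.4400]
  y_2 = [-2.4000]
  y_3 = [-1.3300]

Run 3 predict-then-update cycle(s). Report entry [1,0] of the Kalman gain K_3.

step 1: x^-=[-3.1936, -3.2800]  P^-=[0.7378 0.0522; 0.0522 0.5700]  H_jac=[0.1565 -0.1524]  S=[0.4288]  K=[0.2507; -0.1835]  nu=[2.7828]  x^+=[-2.4958, -3.7907]  P^+=[0.7109 0.0719; 0.0719 0.5556]
step 2: x^-=[-2.9507, -3.7907]  P^-=[0.8061 0.1306; 0.1306 0.6656]  H_jac=[0.1643 -0.1279]  S=[0.4271]  K=[0.2709; -0.1490]  nu=[-0.1678]  x^+=[-2.9962, -3.7657]  P^+=[0.7748 0.1478; 0.1478 0.6561]
step 3: x^-=[-3.4480, -3.7657]  P^-=[0.8897 0.2186; 0.2186 0.7661]  H_jac=[0.1444 -0.1323]  S=[0.4236]  K=[0.2351; -0.1647]  nu=[0.9822]  x^+=[-3.2171, -3.9274]  P^+=[0.8663 0.2350; 0.2350 0.7546]

K[1,0] = -0.1647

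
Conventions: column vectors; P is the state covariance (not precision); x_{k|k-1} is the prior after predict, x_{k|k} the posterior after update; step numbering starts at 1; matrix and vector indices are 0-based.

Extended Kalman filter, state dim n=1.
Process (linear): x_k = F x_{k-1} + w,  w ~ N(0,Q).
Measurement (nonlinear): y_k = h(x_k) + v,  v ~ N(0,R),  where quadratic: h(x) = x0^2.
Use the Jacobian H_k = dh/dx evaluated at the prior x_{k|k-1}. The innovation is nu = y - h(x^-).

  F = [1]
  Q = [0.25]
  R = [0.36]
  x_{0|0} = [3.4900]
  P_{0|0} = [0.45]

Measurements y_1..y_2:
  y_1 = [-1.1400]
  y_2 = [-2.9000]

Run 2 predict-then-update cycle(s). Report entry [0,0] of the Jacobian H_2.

H_jac[0,0] = 3.2032

step 1: x^-=[3.4900]  P^-=[0.7000]  H_jac=[6.9800]  S=[34.4643]  K=[0.1418]  nu=[-13.3201]  x^+=[1.6016]  P^+=[0.0073]
step 2: x^-=[1.6016]  P^-=[0.2573]  H_jac=[3.2032]  S=[3.0002]  K=[0.2747]  nu=[-5.4652]  x^+=[0.1002]  P^+=[0.0309]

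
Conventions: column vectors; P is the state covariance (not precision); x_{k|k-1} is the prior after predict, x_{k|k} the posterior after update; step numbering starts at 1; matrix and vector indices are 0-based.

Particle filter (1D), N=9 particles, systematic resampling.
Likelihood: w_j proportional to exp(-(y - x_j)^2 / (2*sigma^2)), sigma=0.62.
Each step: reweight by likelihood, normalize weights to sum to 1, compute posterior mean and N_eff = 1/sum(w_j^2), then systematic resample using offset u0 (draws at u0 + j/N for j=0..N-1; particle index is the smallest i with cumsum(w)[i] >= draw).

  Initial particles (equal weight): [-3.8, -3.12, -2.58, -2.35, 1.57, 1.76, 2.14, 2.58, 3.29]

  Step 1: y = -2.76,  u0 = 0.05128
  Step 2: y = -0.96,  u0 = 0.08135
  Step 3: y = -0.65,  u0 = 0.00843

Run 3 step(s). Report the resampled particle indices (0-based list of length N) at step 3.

resampled_idx = [0, 2, 4, 4, 5, 6, 6, 7, 8]

step 1: w=[0.0859, 0.2962, 0.3361, 0.2818, 0.0000, 0.0000, 0.0000, 0.0000, 0.0000]  mean=-2.7799  Neff=3.4782  idx=[0, 1, 1, 2, 2, 2, 2, 3, 3]
step 2: w=[0.0001, 0.0078, 0.0078, 0.1103, 0.1103, 0.1103, 0.1103, 0.2715, 0.2715]  mean=-2.4636  Neff=5.0951  idx=[3, 4, 5, 6, 7, 7, 8, 8, 8]
step 3: w=[0.0532, 0.0532, 0.0532, 0.0532, 0.1575, 0.1575, 0.1575, 0.1575, 0.1575]  mean=-2.3989  Neff=7.3914  idx=[0, 2, 4, 4, 5, 6, 6, 7, 8]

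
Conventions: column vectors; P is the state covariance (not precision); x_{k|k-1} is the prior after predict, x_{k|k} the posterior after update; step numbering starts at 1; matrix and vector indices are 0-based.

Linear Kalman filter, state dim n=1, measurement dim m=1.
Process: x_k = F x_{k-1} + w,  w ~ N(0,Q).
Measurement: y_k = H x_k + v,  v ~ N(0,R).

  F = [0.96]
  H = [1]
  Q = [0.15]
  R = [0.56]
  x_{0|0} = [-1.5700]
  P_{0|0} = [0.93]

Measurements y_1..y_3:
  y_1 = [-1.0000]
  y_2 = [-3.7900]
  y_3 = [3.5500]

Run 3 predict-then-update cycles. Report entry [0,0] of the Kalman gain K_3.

K[0,0] = 0.4097

step 1: x^-=[-1.5072]  P^-=[1.0071]  S=[1.5671]  K=[0.6426]  nu=[0.5072]  x^+=[-1.1812]  P^+=[0.3599]
step 2: x^-=[-1.1340]  P^-=[0.4817]  S=[1.0417]  K=[0.4624]  nu=[-2.6560]  x^+=[-2.3621]  P^+=[0.2589]
step 3: x^-=[-2.2677]  P^-=[0.3886]  S=[0.9486]  K=[0.4097]  nu=[5.8177]  x^+=[0.1157]  P^+=[0.2294]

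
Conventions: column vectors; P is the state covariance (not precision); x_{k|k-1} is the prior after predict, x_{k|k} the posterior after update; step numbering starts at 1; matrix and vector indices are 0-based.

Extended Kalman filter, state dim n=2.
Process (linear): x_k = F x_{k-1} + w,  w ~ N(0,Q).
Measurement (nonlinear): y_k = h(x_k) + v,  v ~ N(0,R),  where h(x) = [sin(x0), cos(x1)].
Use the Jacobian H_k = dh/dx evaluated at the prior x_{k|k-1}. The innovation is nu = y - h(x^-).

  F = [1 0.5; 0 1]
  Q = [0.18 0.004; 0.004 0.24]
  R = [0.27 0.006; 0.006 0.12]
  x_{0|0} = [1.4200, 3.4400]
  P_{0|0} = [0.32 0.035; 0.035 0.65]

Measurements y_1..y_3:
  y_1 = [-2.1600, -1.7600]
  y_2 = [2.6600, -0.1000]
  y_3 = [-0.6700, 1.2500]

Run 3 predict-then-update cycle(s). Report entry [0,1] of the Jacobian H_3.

H_jac[0,1] = 0.0000

step 1: x^-=[3.1400, 3.4400]  P^-=[0.6975 0.3640; 0.3640 0.8900]  H_jac=[-1.0000 0.0000; 0.0000 0.2940]  S=[0.9675 -0.1010; -0.1010 0.1969]  K=[-0.7018 0.1834; -0.2509 1.2000]  nu=[-2.1616, -0.8042]  x^+=[4.5094, 3.0174]  P^+=[0.1884 0.0606; 0.0606 0.4847]
step 2: x^-=[6.0181, 3.0174]  P^-=[0.5501 0.3069; 0.3069 0.7247]  H_jac=[0.9651 0.0000; 0.0000 -0.1239]  S=[0.7824 -0.0307; -0.0307 0.1311]  K=[0.6734 -0.1323; 0.3550 -0.6015]  nu=[2.9220, 0.8923]  x^+=[7.8677, 3.5179]  P^+=[0.1876 0.0956; 0.0956 0.5655]
step 3: x^-=[9.6266, 3.5179]  P^-=[0.6045 0.3823; 0.3823 0.8055]  H_jac=[-0.9797 0.0000; 0.0000 0.3675]  S=[0.8502 -0.1316; -0.1316 0.2288]  K=[-0.6603 0.2342; -0.2637 1.1421]  nu=[-0.4695, 2.1800]  x^+=[10.4471, 6.1316]  P^+=[0.1805 0.0657; 0.0657 0.3687]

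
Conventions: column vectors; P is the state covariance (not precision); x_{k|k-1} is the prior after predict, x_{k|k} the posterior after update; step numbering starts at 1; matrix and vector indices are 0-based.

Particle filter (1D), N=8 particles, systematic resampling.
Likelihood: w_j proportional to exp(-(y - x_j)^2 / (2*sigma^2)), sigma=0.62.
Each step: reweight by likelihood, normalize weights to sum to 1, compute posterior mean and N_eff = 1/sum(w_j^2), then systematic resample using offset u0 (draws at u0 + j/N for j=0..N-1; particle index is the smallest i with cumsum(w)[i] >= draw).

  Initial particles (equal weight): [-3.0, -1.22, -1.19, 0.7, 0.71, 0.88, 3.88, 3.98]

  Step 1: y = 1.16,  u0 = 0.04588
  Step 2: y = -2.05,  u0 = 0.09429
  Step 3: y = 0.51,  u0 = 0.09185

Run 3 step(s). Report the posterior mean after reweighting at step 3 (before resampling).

step 1: w=[0.0000, 0.0003, 0.0003, 0.3122, 0.3159, 0.3713, 0.0000, 0.0000]  mean=0.7690  Neff=2.9841  idx=[3, 3, 3, 4, 4, 5, 5, 5]
step 2: w=[0.1768, 0.1768, 0.1768, 0.1646, 0.1646, 0.0468, 0.0468, 0.0468]  mean=0.7285  Neff=6.4703  idx=[0, 1, 1, 2, 3, 4, 4, 7]
step 3: w=[0.1272, 0.1272, 0.1272, 0.1272, 0.1266, 0.1266, 0.1266, 0.1116]  mean=0.7239  Neff=7.9868  idx=[0, 1, 2, 3, 4, 5, 6, 7]

post_mean = 0.7239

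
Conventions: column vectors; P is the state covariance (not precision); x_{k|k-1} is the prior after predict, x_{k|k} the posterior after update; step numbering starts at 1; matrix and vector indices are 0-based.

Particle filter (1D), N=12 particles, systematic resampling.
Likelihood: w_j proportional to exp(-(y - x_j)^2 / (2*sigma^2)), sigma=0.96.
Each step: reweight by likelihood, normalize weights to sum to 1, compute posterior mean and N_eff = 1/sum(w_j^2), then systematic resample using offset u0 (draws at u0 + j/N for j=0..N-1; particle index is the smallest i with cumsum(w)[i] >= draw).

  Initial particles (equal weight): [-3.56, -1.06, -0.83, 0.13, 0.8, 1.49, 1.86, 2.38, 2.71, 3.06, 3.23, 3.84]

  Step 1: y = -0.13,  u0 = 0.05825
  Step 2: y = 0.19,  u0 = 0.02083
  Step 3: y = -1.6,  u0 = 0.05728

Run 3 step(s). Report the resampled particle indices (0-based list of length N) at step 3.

step 1: w=[0.0005, 0.1844, 0.2260, 0.2842, 0.1844, 0.0710, 0.0344, 0.0097, 0.0037, 0.0012, 0.0006, 0.0001]  mean=0.0084  Neff=4.8513  idx=[1, 1, 2, 2, 2, 3, 3, 3, 4, 4, 5, 6]
step 2: w=[0.0548, 0.0548, 0.0728, 0.0728, 0.0728, 0.1278, 0.1278, 0.1278, 0.1046, 0.1046, 0.0512, 0.0282]  mean=0.0484  Neff=10.3957  idx=[0, 1, 3, 4, 5, 5, 6, 7, 7, 8, 9, 10]
step 3: w=[0.2015, 0.2015, 0.1711, 0.1711, 0.0465, 0.0465, 0.0465, 0.0465, 0.0465, 0.0104, 0.0104, 0.0013]  mean=-0.6624  Neff=6.6306  idx=[0, 0, 1, 1, 1, 2, 2, 3, 3, 5, 7, 8]

resampled_idx = [0, 0, 1, 1, 1, 2, 2, 3, 3, 5, 7, 8]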